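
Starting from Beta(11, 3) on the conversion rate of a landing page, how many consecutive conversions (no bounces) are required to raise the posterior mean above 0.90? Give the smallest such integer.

After k conversions and 0 bounces the posterior is Beta(11+k, 3), with mean (11+k)/(11+3+k).
Set (11+k)/(14+k) > 0.90 and solve: k > (0.90·14 − 11)/(1 − 0.90) = 16.000.
The smallest integer exceeding 16.000 is 17, and checking k=17: (28)/(31) = 0.9032 > 0.90.

k = 17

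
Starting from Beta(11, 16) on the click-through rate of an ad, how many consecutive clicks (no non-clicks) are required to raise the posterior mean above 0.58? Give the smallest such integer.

k = 12

After k clicks and 0 non-clicks the posterior is Beta(11+k, 16), with mean (11+k)/(11+16+k).
Set (11+k)/(27+k) > 0.58 and solve: k > (0.58·27 − 11)/(1 − 0.58) = 11.095.
The smallest integer exceeding 11.095 is 12.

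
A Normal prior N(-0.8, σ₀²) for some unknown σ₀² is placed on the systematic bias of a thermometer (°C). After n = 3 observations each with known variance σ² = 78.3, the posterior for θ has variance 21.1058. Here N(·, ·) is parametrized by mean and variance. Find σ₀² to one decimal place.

Posterior precision equals prior precision plus data precision: 1/σ_n² = 1/σ₀² + n/σ².
So 1/σ₀² = 1/21.1058 − 3/78.3 = 0.047380 − 0.038314 = 0.009066.
Hence σ₀² = 1/0.009066 ≈ 110.3.

σ₀² = 110.3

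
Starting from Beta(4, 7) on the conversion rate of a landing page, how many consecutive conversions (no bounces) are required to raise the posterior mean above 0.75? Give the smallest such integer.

k = 18

After k conversions and 0 bounces the posterior is Beta(4+k, 7), with mean (4+k)/(4+7+k).
Set (4+k)/(11+k) > 0.75 and solve: k > (0.75·11 − 4)/(1 − 0.75) = 17.000.
The smallest integer exceeding 17.000 is 18.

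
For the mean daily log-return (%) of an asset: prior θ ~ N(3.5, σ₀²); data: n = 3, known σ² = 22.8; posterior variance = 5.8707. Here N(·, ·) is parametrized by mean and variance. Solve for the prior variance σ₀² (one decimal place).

σ₀² = 25.8

Posterior precision equals prior precision plus data precision: 1/σ_n² = 1/σ₀² + n/σ².
So 1/σ₀² = 1/5.8707 − 3/22.8 = 0.170337 − 0.131579 = 0.038758.
Hence σ₀² = 1/0.038758 ≈ 25.8.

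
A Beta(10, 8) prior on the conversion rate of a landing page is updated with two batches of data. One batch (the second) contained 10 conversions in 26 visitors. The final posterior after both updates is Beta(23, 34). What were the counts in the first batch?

Because Beta–binomial updating is additive in the counts, the combined data contributed (α_post−α_prior, β_post−β_prior) successes and failures.
Total across both batches: 23−10=13 conversions, 34−8=26 bounces.
Subtract the second batch: 13−10=3 conversions and 26−16=10 bounces.

3 conversions and 10 bounces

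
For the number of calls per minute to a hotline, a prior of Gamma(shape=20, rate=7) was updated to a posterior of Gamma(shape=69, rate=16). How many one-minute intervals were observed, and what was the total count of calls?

Gamma–Poisson conjugacy: posterior shape = α + Σxᵢ, posterior rate = β + n.
Matching: Σxᵢ = 69 − 20 = 49 and n = 16 − 7 = 9.

n = 9 one-minute intervals with total 49 calls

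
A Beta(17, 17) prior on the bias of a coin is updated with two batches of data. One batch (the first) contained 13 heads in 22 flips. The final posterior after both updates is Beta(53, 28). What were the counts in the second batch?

23 heads and 2 tails

Because Beta–binomial updating is additive in the counts, the combined data contributed (α_post−α_prior, β_post−β_prior) successes and failures.
Total across both batches: 53−17=36 heads, 28−17=11 tails.
Subtract the first batch: 36−13=23 heads and 11−9=2 tails.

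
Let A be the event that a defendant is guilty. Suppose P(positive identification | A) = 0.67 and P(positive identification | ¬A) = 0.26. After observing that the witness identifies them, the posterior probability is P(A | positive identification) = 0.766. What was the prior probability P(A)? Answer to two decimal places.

In odds form, posterior odds = prior odds × likelihood ratio, so prior odds = posterior odds ÷ LR.
Posterior odds = 0.766/(1−0.766) = 3.2735. LR = 0.67/0.26 = 2.5769.
Prior odds = 3.2735/2.5769 = 1.2703, so P(A) = 1.2703/(1+1.2703) ≈ 0.56.

P(A) = 0.56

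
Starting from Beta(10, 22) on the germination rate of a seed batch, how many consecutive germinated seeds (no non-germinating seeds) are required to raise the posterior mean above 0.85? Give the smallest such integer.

After k germinated seeds and 0 non-germinating seeds the posterior is Beta(10+k, 22), with mean (10+k)/(10+22+k).
Set (10+k)/(32+k) > 0.85 and solve: k > (0.85·32 − 10)/(1 − 0.85) = 114.667.
The smallest integer exceeding 114.667 is 115.

k = 115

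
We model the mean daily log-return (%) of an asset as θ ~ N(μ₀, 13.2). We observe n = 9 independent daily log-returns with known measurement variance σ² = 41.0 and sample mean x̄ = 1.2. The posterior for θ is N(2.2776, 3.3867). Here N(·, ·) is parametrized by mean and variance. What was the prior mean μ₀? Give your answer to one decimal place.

μ₀ = 5.4

The posterior mean is a precision-weighted average: μ_n = (τ₀μ₀ + τ_data·x̄)/(τ₀+τ_data), with τ₀=1/σ₀² and τ_data=n/σ².
Here τ₀ = 1/13.2 = 0.075758 and τ_data = 9/41.0 = 0.219512, so τ_n = 0.295270.
Rearranging for μ₀: μ₀ = (μ_n·τ_n − τ_data·x̄)/τ₀ = (2.2776·0.295270 − 0.219512·1.2) / 0.075758 = 0.409093/0.075758 ≈ 5.4.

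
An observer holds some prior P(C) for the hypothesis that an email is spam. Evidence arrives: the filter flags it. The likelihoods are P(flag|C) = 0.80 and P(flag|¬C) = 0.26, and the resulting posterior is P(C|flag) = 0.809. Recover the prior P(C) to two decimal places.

In odds form, posterior odds = prior odds × likelihood ratio, so prior odds = posterior odds ÷ LR.
Posterior odds = 0.809/(1−0.809) = 4.2356. LR = 0.80/0.26 = 3.0769.
Prior odds = 4.2356/3.0769 = 1.3766, so P(C) = 1.3766/(1+1.3766) ≈ 0.58.

P(C) = 0.58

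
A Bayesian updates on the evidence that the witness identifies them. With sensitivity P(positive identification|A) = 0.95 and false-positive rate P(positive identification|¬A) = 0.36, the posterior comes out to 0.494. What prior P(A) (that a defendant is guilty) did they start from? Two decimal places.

P(A) = 0.27

Bayes' rule in odds form gives O(A|E) = O(A)·[P(E|A)/P(E|¬A)], hence O(A) = O(A|E)/LR.
Posterior odds = 0.494/(1−0.494) = 0.9763. LR = 0.95/0.36 = 2.6389.
Prior odds = 0.9763/2.6389 = 0.3700, so P(A) = 0.3700/(1+0.3700) ≈ 0.27.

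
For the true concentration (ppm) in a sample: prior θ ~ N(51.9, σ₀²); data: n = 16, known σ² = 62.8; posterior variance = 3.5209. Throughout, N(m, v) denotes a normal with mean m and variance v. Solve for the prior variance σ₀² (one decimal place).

Posterior precision equals prior precision plus data precision: 1/σ_n² = 1/σ₀² + n/σ².
So 1/σ₀² = 1/3.5209 − 16/62.8 = 0.284018 − 0.254777 = 0.029241.
Hence σ₀² = 1/0.029241 ≈ 34.2.

σ₀² = 34.2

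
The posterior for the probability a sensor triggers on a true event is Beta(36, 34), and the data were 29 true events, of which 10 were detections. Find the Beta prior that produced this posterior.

A Beta(α, β) prior with s successes and f failures in binomial data gives a Beta(α+s, β+f) posterior.
Subtract the data counts: 36−10=26, 34−19=15.

Beta(26, 15)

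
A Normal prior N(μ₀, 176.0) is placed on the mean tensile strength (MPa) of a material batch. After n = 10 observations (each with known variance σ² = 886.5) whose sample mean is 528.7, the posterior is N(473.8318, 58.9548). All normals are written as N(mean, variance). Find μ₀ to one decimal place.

μ₀ = 364.9

The posterior mean is a precision-weighted average: μ_n = (τ₀μ₀ + τ_data·x̄)/(τ₀+τ_data), with τ₀=1/σ₀² and τ_data=n/σ².
Here τ₀ = 1/176.0 = 0.005682 and τ_data = 10/886.5 = 0.011280, so τ_n = 0.016962.
Rearranging for μ₀: μ₀ = (μ_n·τ_n − τ_data·x̄)/τ₀ = (473.8318·0.016962 − 0.011280·528.7) / 0.005682 = 2.073399/0.005682 ≈ 364.9.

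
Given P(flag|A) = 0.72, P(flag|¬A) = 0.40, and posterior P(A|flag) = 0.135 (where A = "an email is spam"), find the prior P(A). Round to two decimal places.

In odds form, posterior odds = prior odds × likelihood ratio, so prior odds = posterior odds ÷ LR.
Posterior odds = 0.135/(1−0.135) = 0.1561. LR = 0.72/0.40 = 1.8000.
Prior odds = 0.1561/1.8000 = 0.0867, so P(A) = 0.0867/(1+0.0867) ≈ 0.08.

P(A) = 0.08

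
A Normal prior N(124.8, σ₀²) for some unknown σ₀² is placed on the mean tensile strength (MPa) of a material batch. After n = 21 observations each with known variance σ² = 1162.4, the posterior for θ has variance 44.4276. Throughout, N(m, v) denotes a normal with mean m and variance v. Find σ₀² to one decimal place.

Posterior precision equals prior precision plus data precision: 1/σ_n² = 1/σ₀² + n/σ².
So 1/σ₀² = 1/44.4276 − 21/1162.4 = 0.022509 − 0.018066 = 0.004443.
Hence σ₀² = 1/0.004443 ≈ 225.1.

σ₀² = 225.1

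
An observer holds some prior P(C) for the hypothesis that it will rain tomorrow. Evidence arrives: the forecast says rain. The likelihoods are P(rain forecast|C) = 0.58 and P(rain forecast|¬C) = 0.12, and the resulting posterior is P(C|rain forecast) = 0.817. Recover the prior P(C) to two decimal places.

P(C) = 0.48

In odds form, posterior odds = prior odds × likelihood ratio, so prior odds = posterior odds ÷ LR.
Posterior odds = 0.817/(1−0.817) = 4.4645. LR = 0.58/0.12 = 4.8333.
Prior odds = 4.4645/4.8333 = 0.9237, so P(C) = 0.9237/(1+0.9237) ≈ 0.48.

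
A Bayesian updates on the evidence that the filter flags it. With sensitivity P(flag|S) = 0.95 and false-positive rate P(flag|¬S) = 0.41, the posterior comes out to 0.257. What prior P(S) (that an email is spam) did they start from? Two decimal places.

In odds form, posterior odds = prior odds × likelihood ratio, so prior odds = posterior odds ÷ LR.
Posterior odds = 0.257/(1−0.257) = 0.3459. LR = 0.95/0.41 = 2.3171.
Prior odds = 0.3459/2.3171 = 0.1493, so P(S) = 0.1493/(1+0.1493) ≈ 0.13.

P(S) = 0.13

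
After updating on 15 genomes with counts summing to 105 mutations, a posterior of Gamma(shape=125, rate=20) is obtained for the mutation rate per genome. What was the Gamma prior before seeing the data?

A Gamma(α, β) prior (rate parametrization) on a Poisson rate with n observations summing to S gives posterior Gamma(α+S, β+n).
So α = 125 − 105 = 20 and β = 20 − 15 = 5.

Gamma(shape=20, rate=5)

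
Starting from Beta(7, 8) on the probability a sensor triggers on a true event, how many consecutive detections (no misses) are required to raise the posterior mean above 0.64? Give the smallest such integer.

k = 8

After k detections and 0 misses the posterior is Beta(7+k, 8), with mean (7+k)/(7+8+k).
Set (7+k)/(15+k) > 0.64 and solve: k > (0.64·15 − 7)/(1 − 0.64) = 7.222.
The smallest integer exceeding 7.222 is 8.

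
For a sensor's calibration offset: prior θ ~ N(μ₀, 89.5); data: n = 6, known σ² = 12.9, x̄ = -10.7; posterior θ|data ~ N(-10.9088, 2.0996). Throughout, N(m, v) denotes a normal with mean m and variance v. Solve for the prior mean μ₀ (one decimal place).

μ₀ = -19.6

With known observation variance, the Normal–Normal posterior has precision τ_n = τ₀ + n/σ² and mean μ_n = (τ₀μ₀ + (n/σ²)x̄)/τ_n.
Here τ₀ = 1/89.5 = 0.011173 and τ_data = 6/12.9 = 0.465116, so τ_n = 0.476289.
Rearranging for μ₀: μ₀ = (μ_n·τ_n − τ_data·x̄)/τ₀ = (-10.9088·0.476289 − 0.465116·-10.7) / 0.011173 = -0.219000/0.011173 ≈ -19.6.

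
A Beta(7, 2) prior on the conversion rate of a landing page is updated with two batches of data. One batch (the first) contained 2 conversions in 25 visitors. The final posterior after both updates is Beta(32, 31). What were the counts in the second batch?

Sequential conjugate updates are equivalent to a single update on the pooled data, so total successes = posterior α − prior α and total failures = posterior β − prior β.
Total across both batches: 32−7=25 conversions, 31−2=29 bounces.
Subtract the first batch: 25−2=23 conversions and 29−23=6 bounces.

23 conversions and 6 bounces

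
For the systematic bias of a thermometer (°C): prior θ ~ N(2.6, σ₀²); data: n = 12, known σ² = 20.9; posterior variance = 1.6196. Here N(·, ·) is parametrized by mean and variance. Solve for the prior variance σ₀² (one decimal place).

Posterior precision equals prior precision plus data precision: 1/σ_n² = 1/σ₀² + n/σ².
So 1/σ₀² = 1/1.6196 − 12/20.9 = 0.617436 − 0.574163 = 0.043273.
Hence σ₀² = 1/0.043273 ≈ 23.1.

σ₀² = 23.1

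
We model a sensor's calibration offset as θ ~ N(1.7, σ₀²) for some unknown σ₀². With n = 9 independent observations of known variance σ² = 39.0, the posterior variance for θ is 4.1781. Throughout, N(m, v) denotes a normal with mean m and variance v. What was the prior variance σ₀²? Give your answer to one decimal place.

For the Normal–Normal model with known σ², precisions add: τ_n = τ₀ + n/σ².
So 1/σ₀² = 1/4.1781 − 9/39.0 = 0.239343 − 0.230769 = 0.008574.
Hence σ₀² = 1/0.008574 ≈ 116.6.

σ₀² = 116.6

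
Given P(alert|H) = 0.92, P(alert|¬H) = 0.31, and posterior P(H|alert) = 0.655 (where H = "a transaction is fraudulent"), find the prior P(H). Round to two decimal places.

Bayes' rule in odds form gives O(H|E) = O(H)·[P(E|H)/P(E|¬H)], hence O(H) = O(H|E)/LR.
Posterior odds = 0.655/(1−0.655) = 1.8986. LR = 0.92/0.31 = 2.9677.
Prior odds = 1.8986/2.9677 = 0.6398, so P(H) = 0.6398/(1+0.6398) ≈ 0.39.

P(H) = 0.39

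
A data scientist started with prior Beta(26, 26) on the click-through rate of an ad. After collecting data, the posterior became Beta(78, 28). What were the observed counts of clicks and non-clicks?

52 clicks and 2 non-clicks

Under Beta–binomial conjugacy the posterior parameters are (α+s, β+f).
Match parameters: s=78−26=52, f=28−26=2.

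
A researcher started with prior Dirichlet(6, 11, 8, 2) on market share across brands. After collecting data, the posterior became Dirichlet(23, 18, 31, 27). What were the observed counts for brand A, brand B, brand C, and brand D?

For a Dirichlet(α) prior with multinomial counts c, the posterior is Dirichlet(α + c) componentwise.
Counts are posterior − prior componentwise: 23−6=17, 18−11=7, 31−8=23, 27−2=25.

counts (17, 7, 23, 25)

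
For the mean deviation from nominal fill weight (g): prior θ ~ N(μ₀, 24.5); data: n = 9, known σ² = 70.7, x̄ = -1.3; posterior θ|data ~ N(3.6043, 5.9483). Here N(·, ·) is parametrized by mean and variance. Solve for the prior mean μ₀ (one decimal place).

μ₀ = 18.9

The posterior mean is a precision-weighted average: μ_n = (τ₀μ₀ + τ_data·x̄)/(τ₀+τ_data), with τ₀=1/σ₀² and τ_data=n/σ².
Here τ₀ = 1/24.5 = 0.040816 and τ_data = 9/70.7 = 0.127298, so τ_n = 0.168114.
Rearranging for μ₀: μ₀ = (μ_n·τ_n − τ_data·x̄)/τ₀ = (3.6043·0.168114 − 0.127298·-1.3) / 0.040816 = 0.771421/0.040816 ≈ 18.9.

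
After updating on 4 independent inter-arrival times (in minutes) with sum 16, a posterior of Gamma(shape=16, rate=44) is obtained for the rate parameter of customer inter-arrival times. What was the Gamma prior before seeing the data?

Gamma(shape=12, rate=28)

For an exponential likelihood with a Gamma(α, β) prior on the rate, n observations with total T give posterior Gamma(α+n, β+T).
So α = 16 − 4 = 12 and β = 44 − 16 = 28.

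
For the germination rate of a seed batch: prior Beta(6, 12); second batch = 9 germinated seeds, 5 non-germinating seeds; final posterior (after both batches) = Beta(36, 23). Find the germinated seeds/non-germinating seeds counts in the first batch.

Because Beta–binomial updating is additive in the counts, the combined data contributed (α_post−α_prior, β_post−β_prior) successes and failures.
Total across both batches: 36−6=30 germinated seeds, 23−12=11 non-germinating seeds.
Subtract the second batch: 30−9=21 germinated seeds and 11−5=6 non-germinating seeds.

21 germinated seeds and 6 non-germinating seeds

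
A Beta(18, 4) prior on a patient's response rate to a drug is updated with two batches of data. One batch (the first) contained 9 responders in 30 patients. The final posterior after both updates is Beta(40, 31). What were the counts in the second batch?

13 responders and 6 non-responders

Because Beta–binomial updating is additive in the counts, the combined data contributed (α_post−α_prior, β_post−β_prior) successes and failures.
Total across both batches: 40−18=22 responders, 31−4=27 non-responders.
Subtract the first batch: 22−9=13 responders and 27−21=6 non-responders.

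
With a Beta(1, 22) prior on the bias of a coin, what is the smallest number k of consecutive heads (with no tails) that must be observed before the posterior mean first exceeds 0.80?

k = 88

After k heads and 0 tails the posterior is Beta(1+k, 22), with mean (1+k)/(1+22+k).
Set (1+k)/(23+k) > 0.80 and solve: k > (0.80·23 − 1)/(1 − 0.80) = 87.000.
The smallest integer exceeding 87.000 is 88, and checking k=88: (89)/(111) = 0.8018 > 0.80.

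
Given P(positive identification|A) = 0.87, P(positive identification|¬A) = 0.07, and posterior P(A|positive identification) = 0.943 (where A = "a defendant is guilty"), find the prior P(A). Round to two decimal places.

P(A) = 0.57

In odds form, posterior odds = prior odds × likelihood ratio, so prior odds = posterior odds ÷ LR.
Posterior odds = 0.943/(1−0.943) = 16.5439. LR = 0.87/0.07 = 12.4286.
Prior odds = 16.5439/12.4286 = 1.3311, so P(A) = 1.3311/(1+1.3311) ≈ 0.57.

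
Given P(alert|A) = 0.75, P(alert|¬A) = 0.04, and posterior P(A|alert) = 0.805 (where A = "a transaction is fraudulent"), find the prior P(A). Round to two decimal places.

P(A) = 0.18

In odds form, posterior odds = prior odds × likelihood ratio, so prior odds = posterior odds ÷ LR.
Posterior odds = 0.805/(1−0.805) = 4.1282. LR = 0.75/0.04 = 18.7500.
Prior odds = 4.1282/18.7500 = 0.2202, so P(A) = 0.2202/(1+0.2202) ≈ 0.18.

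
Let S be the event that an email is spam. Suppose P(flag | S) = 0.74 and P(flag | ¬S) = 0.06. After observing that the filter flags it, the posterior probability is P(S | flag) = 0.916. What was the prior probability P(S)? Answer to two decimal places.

P(S) = 0.47

Bayes' rule in odds form gives O(S|E) = O(S)·[P(E|S)/P(E|¬S)], hence O(S) = O(S|E)/LR.
Posterior odds = 0.916/(1−0.916) = 10.9048. LR = 0.74/0.06 = 12.3333.
Prior odds = 10.9048/12.3333 = 0.8842, so P(S) = 0.8842/(1+0.8842) ≈ 0.47.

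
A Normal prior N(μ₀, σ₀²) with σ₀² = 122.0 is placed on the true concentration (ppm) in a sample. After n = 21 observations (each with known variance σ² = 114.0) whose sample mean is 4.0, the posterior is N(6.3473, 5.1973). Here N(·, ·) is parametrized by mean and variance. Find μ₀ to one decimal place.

With known observation variance, the Normal–Normal posterior has precision τ_n = τ₀ + n/σ² and mean μ_n = (τ₀μ₀ + (n/σ²)x̄)/τ_n.
Here τ₀ = 1/122.0 = 0.008197 and τ_data = 21/114.0 = 0.184211, so τ_n = 0.192408.
Rearranging for μ₀: μ₀ = (μ_n·τ_n − τ_data·x̄)/τ₀ = (6.3473·0.192408 − 0.184211·4.0) / 0.008197 = 0.484427/0.008197 ≈ 59.1.

μ₀ = 59.1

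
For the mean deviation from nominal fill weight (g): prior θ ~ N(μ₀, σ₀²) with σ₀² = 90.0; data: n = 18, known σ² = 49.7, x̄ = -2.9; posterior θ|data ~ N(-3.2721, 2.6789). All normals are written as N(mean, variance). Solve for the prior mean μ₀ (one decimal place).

With known observation variance, the Normal–Normal posterior has precision τ_n = τ₀ + n/σ² and mean μ_n = (τ₀μ₀ + (n/σ²)x̄)/τ_n.
Here τ₀ = 1/90.0 = 0.011111 and τ_data = 18/49.7 = 0.362173, so τ_n = 0.373284.
Rearranging for μ₀: μ₀ = (μ_n·τ_n − τ_data·x̄)/τ₀ = (-3.2721·0.373284 − 0.362173·-2.9) / 0.011111 = -0.171121/0.011111 ≈ -15.4.

μ₀ = -15.4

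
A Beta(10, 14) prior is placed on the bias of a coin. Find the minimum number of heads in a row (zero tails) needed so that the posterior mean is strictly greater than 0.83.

After k heads and 0 tails the posterior is Beta(10+k, 14), with mean (10+k)/(10+14+k).
Set (10+k)/(24+k) > 0.83 and solve: k > (0.83·24 − 10)/(1 − 0.83) = 58.353.
The smallest integer exceeding 58.353 is 59.

k = 59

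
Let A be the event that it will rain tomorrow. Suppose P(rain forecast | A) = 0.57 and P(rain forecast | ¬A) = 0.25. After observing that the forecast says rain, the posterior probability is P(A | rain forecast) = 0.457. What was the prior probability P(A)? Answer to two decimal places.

Bayes' rule in odds form gives O(A|E) = O(A)·[P(E|A)/P(E|¬A)], hence O(A) = O(A|E)/LR.
Posterior odds = 0.457/(1−0.457) = 0.8416. LR = 0.57/0.25 = 2.2800.
Prior odds = 0.8416/2.2800 = 0.3691, so P(A) = 0.3691/(1+0.3691) ≈ 0.27.

P(A) = 0.27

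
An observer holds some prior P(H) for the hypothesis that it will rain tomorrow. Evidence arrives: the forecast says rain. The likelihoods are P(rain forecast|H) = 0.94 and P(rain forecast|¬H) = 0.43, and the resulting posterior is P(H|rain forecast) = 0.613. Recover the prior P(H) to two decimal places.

P(H) = 0.42

Bayes' rule in odds form gives O(H|E) = O(H)·[P(E|H)/P(E|¬H)], hence O(H) = O(H|E)/LR.
Posterior odds = 0.613/(1−0.613) = 1.5840. LR = 0.94/0.43 = 2.1860.
Prior odds = 1.5840/2.1860 = 0.7246, so P(H) = 0.7246/(1+0.7246) ≈ 0.42.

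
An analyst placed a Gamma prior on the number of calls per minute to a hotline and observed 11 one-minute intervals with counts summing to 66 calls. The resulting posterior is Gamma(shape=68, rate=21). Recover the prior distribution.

Gamma–Poisson conjugacy: posterior shape = α + Σxᵢ, posterior rate = β + n.
So α = 68 − 66 = 2 and β = 21 − 11 = 10.

Gamma(shape=2, rate=10)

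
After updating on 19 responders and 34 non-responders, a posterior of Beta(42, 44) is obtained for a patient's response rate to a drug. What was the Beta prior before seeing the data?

Beta is conjugate to the binomial likelihood: posterior = Beta(a+s, b+f).
Subtract the data counts: 42−19=23, 44−34=10.

Beta(23, 10)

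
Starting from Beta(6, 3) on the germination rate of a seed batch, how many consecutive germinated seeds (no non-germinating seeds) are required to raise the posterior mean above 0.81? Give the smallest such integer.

k = 7

After k germinated seeds and 0 non-germinating seeds the posterior is Beta(6+k, 3), with mean (6+k)/(6+3+k).
Set (6+k)/(9+k) > 0.81 and solve: k > (0.81·9 − 6)/(1 − 0.81) = 6.789.
The smallest integer exceeding 6.789 is 7.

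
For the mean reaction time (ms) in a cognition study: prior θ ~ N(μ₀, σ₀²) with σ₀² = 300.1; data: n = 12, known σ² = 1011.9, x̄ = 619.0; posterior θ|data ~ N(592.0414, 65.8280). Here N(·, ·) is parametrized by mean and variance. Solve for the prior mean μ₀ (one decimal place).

μ₀ = 496.1

With known observation variance, the Normal–Normal posterior has precision τ_n = τ₀ + n/σ² and mean μ_n = (τ₀μ₀ + (n/σ²)x̄)/τ_n.
Here τ₀ = 1/300.1 = 0.003332 and τ_data = 12/1011.9 = 0.011859, so τ_n = 0.015191.
Rearranging for μ₀: μ₀ = (μ_n·τ_n − τ_data·x̄)/τ₀ = (592.0414·0.015191 − 0.011859·619.0) / 0.003332 = 1.652980/0.003332 ≈ 496.1.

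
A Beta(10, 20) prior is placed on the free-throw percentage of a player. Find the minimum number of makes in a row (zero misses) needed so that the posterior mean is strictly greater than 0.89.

After k makes and 0 misses the posterior is Beta(10+k, 20), with mean (10+k)/(10+20+k).
Set (10+k)/(30+k) > 0.89 and solve: k > (0.89·30 − 10)/(1 − 0.89) = 151.818.
The smallest integer exceeding 151.818 is 152, and checking k=152: (162)/(182) = 0.8901 > 0.89.

k = 152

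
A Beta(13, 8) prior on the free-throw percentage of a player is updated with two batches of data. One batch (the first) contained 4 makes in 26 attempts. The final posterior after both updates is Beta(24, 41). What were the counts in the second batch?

7 makes and 11 misses

Sequential conjugate updates are equivalent to a single update on the pooled data, so total successes = posterior α − prior α and total failures = posterior β − prior β.
Total across both batches: 24−13=11 makes, 41−8=33 misses.
Subtract the first batch: 11−4=7 makes and 33−22=11 misses.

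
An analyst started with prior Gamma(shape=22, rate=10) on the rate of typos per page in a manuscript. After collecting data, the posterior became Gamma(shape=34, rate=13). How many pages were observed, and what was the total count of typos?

Gamma–Poisson conjugacy: posterior shape = α + Σxᵢ, posterior rate = β + n.
Matching: Σxᵢ = 34 − 22 = 12 and n = 13 − 10 = 3.

n = 3 pages with total 12 typos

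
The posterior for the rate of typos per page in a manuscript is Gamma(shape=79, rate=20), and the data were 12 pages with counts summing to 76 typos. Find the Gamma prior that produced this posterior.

A Gamma(α, β) prior (rate parametrization) on a Poisson rate with n observations summing to S gives posterior Gamma(α+S, β+n).
So α = 79 − 76 = 3 and β = 20 − 12 = 8.

Gamma(shape=3, rate=8)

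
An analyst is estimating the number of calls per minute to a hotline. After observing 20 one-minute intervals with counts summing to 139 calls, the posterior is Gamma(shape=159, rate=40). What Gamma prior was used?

A Gamma(α, β) prior (rate parametrization) on a Poisson rate with n observations summing to S gives posterior Gamma(α+S, β+n).
So α = 159 − 139 = 20 and β = 40 − 20 = 20.

Gamma(shape=20, rate=20)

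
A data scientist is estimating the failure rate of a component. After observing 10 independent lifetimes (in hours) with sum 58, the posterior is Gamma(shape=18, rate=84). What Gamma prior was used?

Gamma(shape=8, rate=26)

Gamma–exponential conjugacy: posterior shape = α + n, posterior rate = β + Σtᵢ.
So α = 18 − 10 = 8 and β = 84 − 58 = 26.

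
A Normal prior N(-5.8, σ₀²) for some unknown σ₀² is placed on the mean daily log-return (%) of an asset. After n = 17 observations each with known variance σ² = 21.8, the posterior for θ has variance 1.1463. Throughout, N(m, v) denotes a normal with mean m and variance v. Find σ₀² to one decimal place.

For the Normal–Normal model with known σ², precisions add: τ_n = τ₀ + n/σ².
So 1/σ₀² = 1/1.1463 − 17/21.8 = 0.872372 − 0.779817 = 0.092555.
Hence σ₀² = 1/0.092555 ≈ 10.8.

σ₀² = 10.8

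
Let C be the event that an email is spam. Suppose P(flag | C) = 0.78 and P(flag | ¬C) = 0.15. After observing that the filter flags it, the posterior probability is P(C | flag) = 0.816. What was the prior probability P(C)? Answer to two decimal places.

P(C) = 0.46

Bayes' rule in odds form gives O(C|E) = O(C)·[P(E|C)/P(E|¬C)], hence O(C) = O(C|E)/LR.
Posterior odds = 0.816/(1−0.816) = 4.4348. LR = 0.78/0.15 = 5.2000.
Prior odds = 4.4348/5.2000 = 0.8528, so P(C) = 0.8528/(1+0.8528) ≈ 0.46.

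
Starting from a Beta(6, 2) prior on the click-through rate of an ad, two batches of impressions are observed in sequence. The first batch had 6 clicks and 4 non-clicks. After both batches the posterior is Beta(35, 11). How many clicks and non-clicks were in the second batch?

23 clicks and 5 non-clicks

Sequential conjugate updates are equivalent to a single update on the pooled data, so total successes = posterior α − prior α and total failures = posterior β − prior β.
Total across both batches: 35−6=29 clicks, 11−2=9 non-clicks.
Subtract the first batch: 29−6=23 clicks and 9−4=5 non-clicks.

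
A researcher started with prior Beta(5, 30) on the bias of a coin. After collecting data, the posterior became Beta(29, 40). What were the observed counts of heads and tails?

Under Beta–binomial conjugacy the posterior parameters are (α+s, β+f).
Match parameters: s=29−5=24, f=40−30=10.

24 heads and 10 tails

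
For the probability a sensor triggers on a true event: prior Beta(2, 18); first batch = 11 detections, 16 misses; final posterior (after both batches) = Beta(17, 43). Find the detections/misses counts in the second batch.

4 detections and 9 misses

Sequential conjugate updates are equivalent to a single update on the pooled data, so total successes = posterior α − prior α and total failures = posterior β − prior β.
Total across both batches: 17−2=15 detections, 43−18=25 misses.
Subtract the first batch: 15−11=4 detections and 25−16=9 misses.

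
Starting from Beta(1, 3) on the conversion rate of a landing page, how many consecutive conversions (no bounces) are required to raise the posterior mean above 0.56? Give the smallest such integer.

k = 3

After k conversions and 0 bounces the posterior is Beta(1+k, 3), with mean (1+k)/(1+3+k).
Set (1+k)/(4+k) > 0.56 and solve: k > (0.56·4 − 1)/(1 − 0.56) = 2.818.
The smallest integer exceeding 2.818 is 3.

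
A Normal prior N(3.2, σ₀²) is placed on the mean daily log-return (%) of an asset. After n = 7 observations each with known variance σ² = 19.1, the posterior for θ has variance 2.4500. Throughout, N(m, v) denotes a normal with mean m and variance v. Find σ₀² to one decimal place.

For the Normal–Normal model with known σ², precisions add: τ_n = τ₀ + n/σ².
So 1/σ₀² = 1/2.4500 − 7/19.1 = 0.408163 − 0.366492 = 0.041671.
Hence σ₀² = 1/0.041671 ≈ 24.0.

σ₀² = 24.0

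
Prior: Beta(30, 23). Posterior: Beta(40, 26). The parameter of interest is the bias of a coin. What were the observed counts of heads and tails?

Beta is conjugate to the binomial likelihood: posterior = Beta(α+s, β+f).
So s = 40 − 30 = 10 and f = 26 − 23 = 3.

10 heads and 3 tails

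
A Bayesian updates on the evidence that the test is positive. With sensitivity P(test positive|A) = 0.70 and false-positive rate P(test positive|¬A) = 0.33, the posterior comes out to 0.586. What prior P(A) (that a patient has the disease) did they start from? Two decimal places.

In odds form, posterior odds = prior odds × likelihood ratio, so prior odds = posterior odds ÷ LR.
Posterior odds = 0.586/(1−0.586) = 1.4155. LR = 0.70/0.33 = 2.1212.
Prior odds = 1.4155/2.1212 = 0.6673, so P(A) = 0.6673/(1+0.6673) ≈ 0.40.

P(A) = 0.40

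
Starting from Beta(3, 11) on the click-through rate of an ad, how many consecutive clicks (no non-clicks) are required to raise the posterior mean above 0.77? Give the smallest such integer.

k = 34

After k clicks and 0 non-clicks the posterior is Beta(3+k, 11), with mean (3+k)/(3+11+k).
Set (3+k)/(14+k) > 0.77 and solve: k > (0.77·14 − 3)/(1 − 0.77) = 33.826.
The smallest integer exceeding 33.826 is 34.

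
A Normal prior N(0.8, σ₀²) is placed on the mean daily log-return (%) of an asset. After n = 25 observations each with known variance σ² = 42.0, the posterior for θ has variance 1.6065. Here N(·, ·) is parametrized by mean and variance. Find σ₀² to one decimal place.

Posterior precision equals prior precision plus data precision: 1/σ_n² = 1/σ₀² + n/σ².
So 1/σ₀² = 1/1.6065 − 25/42.0 = 0.622471 − 0.595238 = 0.027233.
Hence σ₀² = 1/0.027233 ≈ 36.7.

σ₀² = 36.7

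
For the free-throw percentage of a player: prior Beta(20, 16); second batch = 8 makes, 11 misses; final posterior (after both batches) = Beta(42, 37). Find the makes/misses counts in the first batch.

14 makes and 10 misses

Because Beta–binomial updating is additive in the counts, the combined data contributed (α_post−α_prior, β_post−β_prior) successes and failures.
Total across both batches: 42−20=22 makes, 37−16=21 misses.
Subtract the second batch: 22−8=14 makes and 21−11=10 misses.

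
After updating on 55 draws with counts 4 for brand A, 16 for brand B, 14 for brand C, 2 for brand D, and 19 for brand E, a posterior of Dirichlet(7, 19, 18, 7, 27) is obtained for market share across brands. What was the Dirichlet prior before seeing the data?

For a Dirichlet(α) prior with multinomial counts c, the posterior is Dirichlet(α + c) componentwise.
Subtract each count from the matching posterior parameter: 7−4=3, 19−16=3, 18−14=4, 7−2=5, 27−19=8.

Dirichlet(3, 3, 4, 5, 8)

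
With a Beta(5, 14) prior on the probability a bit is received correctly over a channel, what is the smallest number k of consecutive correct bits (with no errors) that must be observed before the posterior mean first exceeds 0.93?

k = 182

After k correct bits and 0 errors the posterior is Beta(5+k, 14), with mean (5+k)/(5+14+k).
Set (5+k)/(19+k) > 0.93 and solve: k > (0.93·19 − 5)/(1 − 0.93) = 181.000.
The smallest integer exceeding 181.000 is 182.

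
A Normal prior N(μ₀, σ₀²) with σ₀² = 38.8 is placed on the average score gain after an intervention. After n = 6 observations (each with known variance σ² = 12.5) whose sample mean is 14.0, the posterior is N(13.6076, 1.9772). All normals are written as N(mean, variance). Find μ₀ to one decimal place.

μ₀ = 6.3

With known observation variance, the Normal–Normal posterior has precision τ_n = τ₀ + n/σ² and mean μ_n = (τ₀μ₀ + (n/σ²)x̄)/τ_n.
Here τ₀ = 1/38.8 = 0.025773 and τ_data = 6/12.5 = 0.480000, so τ_n = 0.505773.
Rearranging for μ₀: μ₀ = (μ_n·τ_n − τ_data·x̄)/τ₀ = (13.6076·0.505773 − 0.480000·14.0) / 0.025773 = 0.162357/0.025773 ≈ 6.3.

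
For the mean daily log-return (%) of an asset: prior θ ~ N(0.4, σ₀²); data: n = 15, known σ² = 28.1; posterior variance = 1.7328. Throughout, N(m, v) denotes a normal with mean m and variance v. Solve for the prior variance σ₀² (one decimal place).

σ₀² = 23.1

For the Normal–Normal model with known σ², precisions add: τ_n = τ₀ + n/σ².
So 1/σ₀² = 1/1.7328 − 15/28.1 = 0.577101 − 0.533808 = 0.043293.
Hence σ₀² = 1/0.043293 ≈ 23.1.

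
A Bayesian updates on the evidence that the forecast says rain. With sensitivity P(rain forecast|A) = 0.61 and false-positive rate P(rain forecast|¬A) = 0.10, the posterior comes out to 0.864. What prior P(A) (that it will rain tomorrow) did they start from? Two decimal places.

P(A) = 0.51

Bayes' rule in odds form gives O(A|E) = O(A)·[P(E|A)/P(E|¬A)], hence O(A) = O(A|E)/LR.
Posterior odds = 0.864/(1−0.864) = 6.3529. LR = 0.61/0.10 = 6.1000.
Prior odds = 6.3529/6.1000 = 1.0415, so P(A) = 1.0415/(1+1.0415) ≈ 0.51.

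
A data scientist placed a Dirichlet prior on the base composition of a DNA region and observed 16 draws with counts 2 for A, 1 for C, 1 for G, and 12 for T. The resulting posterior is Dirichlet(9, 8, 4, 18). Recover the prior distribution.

For a Dirichlet(α) prior with multinomial counts c, the posterior is Dirichlet(α + c) componentwise.
Subtract each count from the matching posterior parameter: 9−2=7, 8−1=7, 4−1=3, 18−12=6.

Dirichlet(7, 7, 3, 6)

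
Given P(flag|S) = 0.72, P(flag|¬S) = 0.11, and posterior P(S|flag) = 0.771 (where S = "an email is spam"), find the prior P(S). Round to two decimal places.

P(S) = 0.34

Bayes' rule in odds form gives O(S|E) = O(S)·[P(E|S)/P(E|¬S)], hence O(S) = O(S|E)/LR.
Posterior odds = 0.771/(1−0.771) = 3.3668. LR = 0.72/0.11 = 6.5455.
Prior odds = 3.3668/6.5455 = 0.5144, so P(S) = 0.5144/(1+0.5144) ≈ 0.34.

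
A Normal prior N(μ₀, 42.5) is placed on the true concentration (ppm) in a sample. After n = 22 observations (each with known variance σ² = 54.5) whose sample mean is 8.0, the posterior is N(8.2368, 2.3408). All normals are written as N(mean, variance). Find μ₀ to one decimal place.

The posterior mean is a precision-weighted average: μ_n = (τ₀μ₀ + τ_data·x̄)/(τ₀+τ_data), with τ₀=1/σ₀² and τ_data=n/σ².
Here τ₀ = 1/42.5 = 0.023529 and τ_data = 22/54.5 = 0.403670, so τ_n = 0.427199.
Rearranging for μ₀: μ₀ = (μ_n·τ_n − τ_data·x̄)/τ₀ = (8.2368·0.427199 − 0.403670·8.0) / 0.023529 = 0.289393/0.023529 ≈ 12.3.

μ₀ = 12.3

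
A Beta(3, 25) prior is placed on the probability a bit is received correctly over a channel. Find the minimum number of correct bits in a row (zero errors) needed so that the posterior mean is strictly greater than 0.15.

After k correct bits and 0 errors the posterior is Beta(3+k, 25), with mean (3+k)/(3+25+k).
Set (3+k)/(28+k) > 0.15 and solve: k > (0.15·28 − 3)/(1 − 0.15) = 1.412.
The smallest integer exceeding 1.412 is 2, and checking k=2: (5)/(30) = 0.1667 > 0.15.

k = 2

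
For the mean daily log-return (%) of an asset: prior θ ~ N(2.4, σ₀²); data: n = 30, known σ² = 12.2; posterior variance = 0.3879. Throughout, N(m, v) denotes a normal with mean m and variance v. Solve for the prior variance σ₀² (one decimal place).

σ₀² = 8.4

For the Normal–Normal model with known σ², precisions add: τ_n = τ₀ + n/σ².
So 1/σ₀² = 1/0.3879 − 30/12.2 = 2.577984 − 2.459016 = 0.118968.
Hence σ₀² = 1/0.118968 ≈ 8.4.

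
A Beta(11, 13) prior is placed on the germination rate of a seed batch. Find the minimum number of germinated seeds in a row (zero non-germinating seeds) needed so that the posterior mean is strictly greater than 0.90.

k = 107

After k germinated seeds and 0 non-germinating seeds the posterior is Beta(11+k, 13), with mean (11+k)/(11+13+k).
Set (11+k)/(24+k) > 0.90 and solve: k > (0.90·24 − 11)/(1 − 0.90) = 106.000.
The smallest integer exceeding 106.000 is 107.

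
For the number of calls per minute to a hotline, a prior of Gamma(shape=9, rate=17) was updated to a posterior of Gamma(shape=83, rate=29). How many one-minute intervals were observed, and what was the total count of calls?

n = 12 one-minute intervals with total 74 calls

Gamma–Poisson conjugacy: posterior shape = α + Σxᵢ, posterior rate = β + n.
Matching: Σxᵢ = 83 − 9 = 74 and n = 29 − 17 = 12.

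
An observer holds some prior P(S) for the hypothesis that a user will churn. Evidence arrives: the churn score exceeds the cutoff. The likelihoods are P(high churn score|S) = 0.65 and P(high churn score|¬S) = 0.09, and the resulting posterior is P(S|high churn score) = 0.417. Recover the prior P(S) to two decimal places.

P(S) = 0.09

Bayes' rule in odds form gives O(S|E) = O(S)·[P(E|S)/P(E|¬S)], hence O(S) = O(S|E)/LR.
Posterior odds = 0.417/(1−0.417) = 0.7153. LR = 0.65/0.09 = 7.2222.
Prior odds = 0.7153/7.2222 = 0.0990, so P(S) = 0.0990/(1+0.0990) ≈ 0.09.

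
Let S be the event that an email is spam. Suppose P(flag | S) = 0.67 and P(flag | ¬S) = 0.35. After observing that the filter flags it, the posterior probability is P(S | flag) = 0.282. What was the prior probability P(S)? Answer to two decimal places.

In odds form, posterior odds = prior odds × likelihood ratio, so prior odds = posterior odds ÷ LR.
Posterior odds = 0.282/(1−0.282) = 0.3928. LR = 0.67/0.35 = 1.9143.
Prior odds = 0.3928/1.9143 = 0.2052, so P(S) = 0.2052/(1+0.2052) ≈ 0.17.

P(S) = 0.17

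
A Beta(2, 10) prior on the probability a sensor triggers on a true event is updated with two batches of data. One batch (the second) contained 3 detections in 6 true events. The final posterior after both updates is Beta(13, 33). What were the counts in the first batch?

Because Beta–binomial updating is additive in the counts, the combined data contributed (α_post−α_prior, β_post−β_prior) successes and failures.
Total across both batches: 13−2=11 detections, 33−10=23 misses.
Subtract the second batch: 11−3=8 detections and 23−3=20 misses.

8 detections and 20 misses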